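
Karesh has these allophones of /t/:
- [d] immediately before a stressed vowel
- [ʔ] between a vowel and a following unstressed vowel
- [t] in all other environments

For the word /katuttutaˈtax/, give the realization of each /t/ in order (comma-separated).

[ʔ], [t], [t], [ʔ], [d]

Occurrence 1 (position 3): between a vowel and a following unstressed vowel → [ʔ].
Occurrence 2 (position 5): no conditioning environment matches → elsewhere allophone [t].
Occurrence 3 (position 6): no conditioning environment matches → elsewhere allophone [t].
Occurrence 4 (position 8): between a vowel and a following unstressed vowel → [ʔ].
Occurrence 5 (position 10): immediately before a stressed vowel → [d].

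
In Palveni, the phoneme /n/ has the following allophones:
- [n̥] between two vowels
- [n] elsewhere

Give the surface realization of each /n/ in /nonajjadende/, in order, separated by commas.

[n], [n̥], [n]

Occurrence 1 (position 1): no conditioning environment matches → elsewhere allophone [n].
Occurrence 2 (position 3): between two vowels → [n̥].
Occurrence 3 (position 10): no conditioning environment matches → elsewhere allophone [n].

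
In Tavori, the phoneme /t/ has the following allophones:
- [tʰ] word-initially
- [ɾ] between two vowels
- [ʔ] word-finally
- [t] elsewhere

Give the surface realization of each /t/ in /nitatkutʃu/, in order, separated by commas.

[ɾ], [t], [t]

Occurrence 1 (position 3): between two vowels → [ɾ].
Occurrence 2 (position 5): no conditioning environment matches → elsewhere allophone [t].
Occurrence 3 (position 8): no conditioning environment matches → elsewhere allophone [t].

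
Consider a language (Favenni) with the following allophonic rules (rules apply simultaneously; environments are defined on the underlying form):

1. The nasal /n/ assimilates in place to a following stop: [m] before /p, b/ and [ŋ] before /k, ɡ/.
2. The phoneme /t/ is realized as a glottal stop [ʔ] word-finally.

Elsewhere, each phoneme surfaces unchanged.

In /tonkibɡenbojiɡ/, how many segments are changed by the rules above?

2

Segments that undergo a rule: /n/ → [ŋ] (rule 1); /n/ → [m] (rule 1).
All other segments surface unchanged.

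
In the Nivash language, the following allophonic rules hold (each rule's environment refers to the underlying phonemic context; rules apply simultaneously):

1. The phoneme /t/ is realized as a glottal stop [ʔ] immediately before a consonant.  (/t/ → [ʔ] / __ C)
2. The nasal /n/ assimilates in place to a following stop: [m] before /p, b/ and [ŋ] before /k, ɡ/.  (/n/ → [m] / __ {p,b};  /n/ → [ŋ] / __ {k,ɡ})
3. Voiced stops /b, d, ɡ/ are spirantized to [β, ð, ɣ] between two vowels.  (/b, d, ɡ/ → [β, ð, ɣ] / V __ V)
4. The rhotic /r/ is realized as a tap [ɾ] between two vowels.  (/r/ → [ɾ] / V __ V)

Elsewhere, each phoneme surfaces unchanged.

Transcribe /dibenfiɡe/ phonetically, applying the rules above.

[diβenfiɣe]

/d/ — word-initial; rule 3 does not apply here → [d].
/i/ (between /d/ and /b/) is unaffected → [i].
/b/ (between /i/ and /e/) occurs between two vowels → [β] by rule 3.
/e/ (between /b/ and /n/) is unaffected → [e].
/n/ (between /e/ and /f/) is in the target of rule 2 but the environment (before a labial or velar stop) is not met → [n].
/f/ (between /n/ and /i/): no rule targets it → [f].
/i/ (between /f/ and /ɡ/) is unaffected → [i].
Rule 3 applies to /ɡ/ (between /i/ and /e/: between two vowels) → [ɣ].
/e/ (word-final) is unaffected → [e].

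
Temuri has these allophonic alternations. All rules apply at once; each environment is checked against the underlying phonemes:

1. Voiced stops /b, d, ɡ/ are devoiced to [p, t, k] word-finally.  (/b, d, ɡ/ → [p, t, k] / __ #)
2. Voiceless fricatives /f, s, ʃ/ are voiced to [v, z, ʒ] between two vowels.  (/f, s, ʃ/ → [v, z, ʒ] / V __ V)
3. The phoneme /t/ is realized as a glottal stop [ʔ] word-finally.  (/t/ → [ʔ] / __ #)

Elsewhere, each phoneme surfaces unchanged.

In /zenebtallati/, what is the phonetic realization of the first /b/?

/b/ (between /e/ and /t/) fails the environment for rule 1, so it stays [b].

[b]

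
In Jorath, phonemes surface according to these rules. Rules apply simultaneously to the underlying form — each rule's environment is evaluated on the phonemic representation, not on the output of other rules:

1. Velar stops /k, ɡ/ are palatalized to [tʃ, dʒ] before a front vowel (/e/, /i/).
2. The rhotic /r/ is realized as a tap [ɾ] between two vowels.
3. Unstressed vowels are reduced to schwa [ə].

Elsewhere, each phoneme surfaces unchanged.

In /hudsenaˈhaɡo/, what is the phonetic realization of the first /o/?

[ə]

Rule 3 applies to /o/ (word-final: in an unstressed syllable) → [ə].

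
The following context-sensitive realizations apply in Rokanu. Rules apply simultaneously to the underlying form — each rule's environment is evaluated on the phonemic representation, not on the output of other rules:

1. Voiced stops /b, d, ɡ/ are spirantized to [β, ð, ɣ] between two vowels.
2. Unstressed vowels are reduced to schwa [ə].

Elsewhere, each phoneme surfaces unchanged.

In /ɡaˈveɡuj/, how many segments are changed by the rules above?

3

Segments that undergo a rule: /a/ → [ə] (rule 2); /ɡ/ → [ɣ] (rule 1); /u/ → [ə] (rule 2).
All other segments surface unchanged.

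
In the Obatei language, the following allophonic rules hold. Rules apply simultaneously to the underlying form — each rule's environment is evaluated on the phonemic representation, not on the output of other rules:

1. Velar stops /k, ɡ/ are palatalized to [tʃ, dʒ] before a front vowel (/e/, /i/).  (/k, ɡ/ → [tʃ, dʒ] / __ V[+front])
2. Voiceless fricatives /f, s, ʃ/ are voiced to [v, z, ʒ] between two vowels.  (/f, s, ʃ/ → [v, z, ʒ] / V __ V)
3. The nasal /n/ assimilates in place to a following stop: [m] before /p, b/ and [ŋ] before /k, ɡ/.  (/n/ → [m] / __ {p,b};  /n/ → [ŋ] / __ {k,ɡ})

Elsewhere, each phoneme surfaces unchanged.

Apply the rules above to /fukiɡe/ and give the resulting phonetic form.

[futʃidʒe]

/f/ (word-initial): rule 2 targets it, but not between two vowels → unchanged [f].
/u/ (between /f/ and /k/) is unaffected → [u].
/k/ — between /u/ and /i/, before a front vowel — surfaces as [tʃ] (rule 1).
/i/ stays [i].
/ɡ/ (between /i/ and /e/) occurs before a front vowel → [dʒ] by rule 1.
/e/ (word-final): no rule targets it → [e].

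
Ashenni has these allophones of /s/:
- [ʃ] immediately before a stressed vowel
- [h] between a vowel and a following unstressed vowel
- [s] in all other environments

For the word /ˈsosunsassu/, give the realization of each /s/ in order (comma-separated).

[ʃ], [h], [s], [s], [s]

Occurrence 1 (position 1): immediately before a stressed vowel → [ʃ].
Occurrence 2 (position 3): between a vowel and a following unstressed vowel → [h].
Occurrence 3 (position 6): no conditioning environment matches → elsewhere allophone [s].
Occurrence 4 (position 8): no conditioning environment matches → elsewhere allophone [s].
Occurrence 5 (position 9): no conditioning environment matches → elsewhere allophone [s].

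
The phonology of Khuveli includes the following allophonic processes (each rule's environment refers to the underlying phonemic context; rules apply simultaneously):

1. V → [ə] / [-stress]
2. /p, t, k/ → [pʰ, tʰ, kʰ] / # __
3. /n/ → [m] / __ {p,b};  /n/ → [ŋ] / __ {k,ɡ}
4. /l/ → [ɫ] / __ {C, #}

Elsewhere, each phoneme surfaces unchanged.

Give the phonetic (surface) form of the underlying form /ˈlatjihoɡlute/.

/l/ (word-initial): rule 4 targets it, but not word-finally or immediately before a consonant → unchanged [l].
/a/ (between /l/ and /t/) is in the target of rule 1 but the environment (in an unstressed syllable) is not met → [a].
/t/ (between /a/ and /j/) fails the environment for rule 2, so it stays [t].
/i/ (between /j/ and /h/) occurs in an unstressed syllable → [ə] by rule 1.
/o/ (between /h/ and /ɡ/): in an unstressed syllable, so rule 1 applies → [ə].
/l/ (between /ɡ/ and /u/): rule 4 targets it, but not word-finally or immediately before a consonant → unchanged [l].
/u/ (between /l/ and /t/) occurs in an unstressed syllable → [ə] by rule 1.
/t/ (between /u/ and /e/): rule 2 targets it, but not word-initially → unchanged [t].
Rule 1 applies to /e/ (word-final: in an unstressed syllable) → [ə].

[ˈlatjəhəɡlətə]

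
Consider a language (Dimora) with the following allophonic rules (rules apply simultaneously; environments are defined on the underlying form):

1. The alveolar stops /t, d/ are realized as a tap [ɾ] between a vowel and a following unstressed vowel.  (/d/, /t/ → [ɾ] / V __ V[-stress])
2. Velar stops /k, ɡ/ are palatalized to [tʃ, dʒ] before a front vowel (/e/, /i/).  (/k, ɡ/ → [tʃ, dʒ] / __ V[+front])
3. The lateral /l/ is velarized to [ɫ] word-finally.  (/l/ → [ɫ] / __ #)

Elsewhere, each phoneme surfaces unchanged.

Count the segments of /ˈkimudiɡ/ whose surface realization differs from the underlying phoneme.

Segments that undergo a rule: /k/ → [tʃ] (rule 2); /d/ → [ɾ] (rule 1).
All other segments surface unchanged.

2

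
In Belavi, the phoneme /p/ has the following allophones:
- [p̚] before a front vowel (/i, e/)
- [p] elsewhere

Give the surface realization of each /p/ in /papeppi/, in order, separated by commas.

Occurrence 1 (position 1): no conditioning environment matches → elsewhere allophone [p].
Occurrence 2 (position 3): before a front vowel (/i, e/) → [p̚].
Occurrence 3 (position 5): no conditioning environment matches → elsewhere allophone [p].
Occurrence 4 (position 6): before a front vowel (/i, e/) → [p̚].

[p], [p̚], [p], [p̚]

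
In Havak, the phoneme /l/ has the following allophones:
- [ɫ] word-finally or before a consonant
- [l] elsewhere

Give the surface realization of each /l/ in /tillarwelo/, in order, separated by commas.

Occurrence 1 (position 3): word-finally or before a consonant → [ɫ].
Occurrence 2 (position 4): no conditioning environment matches → elsewhere allophone [l].
Occurrence 3 (position 9): no conditioning environment matches → elsewhere allophone [l].

[ɫ], [l], [l]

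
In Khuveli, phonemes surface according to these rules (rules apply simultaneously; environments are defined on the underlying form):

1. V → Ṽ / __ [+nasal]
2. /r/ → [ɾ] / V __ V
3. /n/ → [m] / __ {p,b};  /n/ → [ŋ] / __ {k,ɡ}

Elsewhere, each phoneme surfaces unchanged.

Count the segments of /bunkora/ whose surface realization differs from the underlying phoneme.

3

Segments that undergo a rule: /u/ → [ũ] (rule 1); /n/ → [ŋ] (rule 3); /r/ → [ɾ] (rule 2).
All other segments surface unchanged.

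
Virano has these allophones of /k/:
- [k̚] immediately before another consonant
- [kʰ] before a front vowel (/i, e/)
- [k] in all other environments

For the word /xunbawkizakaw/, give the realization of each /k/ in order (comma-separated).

[kʰ], [k]

Occurrence 1 (position 7): before a front vowel (/i, e/) → [kʰ].
Occurrence 2 (position 11): no conditioning environment matches → elsewhere allophone [k].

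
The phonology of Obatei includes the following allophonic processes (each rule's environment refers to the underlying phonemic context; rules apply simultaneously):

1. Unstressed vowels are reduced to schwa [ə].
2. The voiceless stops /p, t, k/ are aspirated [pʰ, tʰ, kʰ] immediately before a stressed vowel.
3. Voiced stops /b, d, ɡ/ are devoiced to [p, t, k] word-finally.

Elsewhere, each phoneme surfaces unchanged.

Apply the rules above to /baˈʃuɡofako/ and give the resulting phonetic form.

[bəˈʃuɡəfəkə]

/b/ (word-initial) is in the target of rule 3 but the environment (word-finally) is not met → [b].
/a/ (between /b/ and /ʃ/) occurs in an unstressed syllable → [ə] by rule 1.
/ʃ/ — not in any rule's target class → [ʃ].
/u/ (between /ʃ/ and /ɡ/) is in the target of rule 1 but the environment (in an unstressed syllable) is not met → [u].
/ɡ/ (between /u/ and /o/) is in the target of rule 3 but the environment (word-finally) is not met → [ɡ].
/o/ (between /ɡ/ and /f/) occurs in an unstressed syllable → [ə] by rule 1.
/f/ (between /o/ and /a/) is unaffected → [f].
/a/ (between /f/ and /k/) occurs in an unstressed syllable → [ə] by rule 1.
/k/ — between /a/ and /o/; rule 2 does not apply here → [k].
Rule 1 applies to /o/ (word-final: in an unstressed syllable) → [ə].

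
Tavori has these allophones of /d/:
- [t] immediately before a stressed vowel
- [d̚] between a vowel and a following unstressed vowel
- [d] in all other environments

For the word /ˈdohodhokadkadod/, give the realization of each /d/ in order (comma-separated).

Occurrence 1 (position 1): immediately before a stressed vowel → [t].
Occurrence 2 (position 5): no conditioning environment matches → elsewhere allophone [d].
Occurrence 3 (position 10): no conditioning environment matches → elsewhere allophone [d].
Occurrence 4 (position 13): between a vowel and a following unstressed vowel → [d̚].
Occurrence 5 (position 15): no conditioning environment matches → elsewhere allophone [d].

[t], [d], [d], [d̚], [d]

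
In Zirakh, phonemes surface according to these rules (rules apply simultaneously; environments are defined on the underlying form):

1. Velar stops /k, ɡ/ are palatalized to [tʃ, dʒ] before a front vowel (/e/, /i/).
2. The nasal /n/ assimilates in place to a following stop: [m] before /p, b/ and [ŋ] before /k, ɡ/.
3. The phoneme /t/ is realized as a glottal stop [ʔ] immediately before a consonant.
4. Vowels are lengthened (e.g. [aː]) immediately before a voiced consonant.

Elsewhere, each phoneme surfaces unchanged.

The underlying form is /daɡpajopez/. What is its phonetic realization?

/d/ (word-initial): no rule targets it → [d].
Rule 4 applies to /a/ (between /d/ and /ɡ/: before a voiced consonant) → [aː].
/ɡ/ (between /a/ and /p/) fails the environment for rule 1, so it stays [ɡ].
/p/ (between /ɡ/ and /a/) is unaffected → [p].
Rule 4 applies to /a/ (between /p/ and /j/: before a voiced consonant) → [aː].
/j/ (between /a/ and /o/) is unaffected → [j].
/o/ (between /j/ and /p/) fails the environment for rule 4, so it stays [o].
/p/ — not in any rule's target class → [p].
/e/ meets the environment for rule 4 (before a voiced consonant) → [eː].
/z/ — not in any rule's target class → [z].

[daːɡpaːjopeːz]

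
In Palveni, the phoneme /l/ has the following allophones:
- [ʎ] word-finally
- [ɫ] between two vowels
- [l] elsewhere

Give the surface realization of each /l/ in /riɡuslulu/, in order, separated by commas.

Occurrence 1 (position 6): no conditioning environment matches → elsewhere allophone [l].
Occurrence 2 (position 8): between two vowels → [ɫ].

[l], [ɫ]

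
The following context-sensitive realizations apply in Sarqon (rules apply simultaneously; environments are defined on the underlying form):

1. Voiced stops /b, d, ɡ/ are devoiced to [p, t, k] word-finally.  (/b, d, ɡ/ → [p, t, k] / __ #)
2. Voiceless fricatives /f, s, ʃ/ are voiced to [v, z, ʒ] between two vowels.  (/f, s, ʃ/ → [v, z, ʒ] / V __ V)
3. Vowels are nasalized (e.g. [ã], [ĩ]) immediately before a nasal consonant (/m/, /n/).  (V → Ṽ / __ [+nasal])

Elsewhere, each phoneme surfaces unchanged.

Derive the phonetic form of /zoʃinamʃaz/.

[zoʒĩnãmʃaz]

/z/ — not in any rule's target class → [z].
/o/ — between /z/ and /ʃ/; rule 3 does not apply here → [o].
/ʃ/ (between /o/ and /i/): between two vowels, so rule 2 applies → [ʒ].
/i/ (between /ʃ/ and /n/) occurs before a nasal consonant → [ĩ] by rule 3.
/n/ (between /i/ and /a/) is unaffected → [n].
Rule 3 applies to /a/ (between /n/ and /m/: before a nasal consonant) → [ã].
/m/ — not in any rule's target class → [m].
/ʃ/ — between /m/ and /a/; rule 2 does not apply here → [ʃ].
/a/ (between /ʃ/ and /z/): rule 3 targets it, but not before a nasal consonant → unchanged [a].
/z/ (word-final): no rule targets it → [z].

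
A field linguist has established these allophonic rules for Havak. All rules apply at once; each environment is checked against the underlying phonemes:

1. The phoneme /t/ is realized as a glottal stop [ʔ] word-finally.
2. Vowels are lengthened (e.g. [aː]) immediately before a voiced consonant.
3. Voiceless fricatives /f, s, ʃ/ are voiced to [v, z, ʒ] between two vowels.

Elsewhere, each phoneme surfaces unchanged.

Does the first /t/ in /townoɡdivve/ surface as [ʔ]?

No

/t/ (word-initial) is in the target of rule 1 but the environment (word-finally) is not met → [t].
The actual realization is [t], not [ʔ].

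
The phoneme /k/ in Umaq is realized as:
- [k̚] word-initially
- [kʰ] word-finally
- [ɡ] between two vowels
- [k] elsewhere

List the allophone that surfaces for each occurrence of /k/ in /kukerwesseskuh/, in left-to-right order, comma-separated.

Occurrence 1 (position 1): word-initially → [k̚].
Occurrence 2 (position 3): between two vowels → [ɡ].
Occurrence 3 (position 12): no conditioning environment matches → elsewhere allophone [k].

[k̚], [ɡ], [k]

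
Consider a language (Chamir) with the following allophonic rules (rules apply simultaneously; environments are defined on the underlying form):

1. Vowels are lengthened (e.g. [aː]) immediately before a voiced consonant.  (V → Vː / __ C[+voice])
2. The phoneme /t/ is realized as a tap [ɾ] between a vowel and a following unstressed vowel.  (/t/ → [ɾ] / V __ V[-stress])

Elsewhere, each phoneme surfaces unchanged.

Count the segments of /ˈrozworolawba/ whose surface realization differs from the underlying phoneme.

4

Segments that undergo a rule: /o/ → [oː] (rule 1); /o/ → [oː] (rule 1); /o/ → [oː] (rule 1); /a/ → [aː] (rule 1).
All other segments surface unchanged.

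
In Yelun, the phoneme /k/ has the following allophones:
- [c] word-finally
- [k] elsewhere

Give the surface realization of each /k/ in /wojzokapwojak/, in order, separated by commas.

[k], [c]

Occurrence 1 (position 6): no conditioning environment matches → elsewhere allophone [k].
Occurrence 2 (position 13): word-finally → [c].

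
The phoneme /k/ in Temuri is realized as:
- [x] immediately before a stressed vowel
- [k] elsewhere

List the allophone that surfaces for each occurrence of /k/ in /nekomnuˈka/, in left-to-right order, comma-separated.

Occurrence 1 (position 3): no conditioning environment matches → elsewhere allophone [k].
Occurrence 2 (position 8): immediately before a stressed vowel → [x].

[k], [x]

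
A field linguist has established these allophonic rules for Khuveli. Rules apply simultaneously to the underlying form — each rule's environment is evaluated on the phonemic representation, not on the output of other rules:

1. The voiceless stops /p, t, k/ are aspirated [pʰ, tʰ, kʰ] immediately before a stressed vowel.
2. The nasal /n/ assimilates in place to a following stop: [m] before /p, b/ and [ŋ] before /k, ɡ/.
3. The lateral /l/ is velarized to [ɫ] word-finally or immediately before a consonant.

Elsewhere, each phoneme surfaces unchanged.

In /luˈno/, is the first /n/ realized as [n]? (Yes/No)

Yes

/n/ — between /u/ and /o/; rule 2 does not apply here → [n].
The actual realization is [n], which matches [n].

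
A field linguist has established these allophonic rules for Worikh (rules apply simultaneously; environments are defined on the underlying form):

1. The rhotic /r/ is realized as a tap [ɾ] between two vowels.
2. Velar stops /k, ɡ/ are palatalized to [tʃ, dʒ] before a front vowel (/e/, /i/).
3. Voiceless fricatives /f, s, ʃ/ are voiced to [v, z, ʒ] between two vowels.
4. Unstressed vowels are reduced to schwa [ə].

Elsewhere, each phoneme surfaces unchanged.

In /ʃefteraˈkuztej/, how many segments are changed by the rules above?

5

Segments that undergo a rule: /e/ → [ə] (rule 4); /e/ → [ə] (rule 4); /r/ → [ɾ] (rule 1); /a/ → [ə] (rule 4); /e/ → [ə] (rule 4).
All other segments surface unchanged.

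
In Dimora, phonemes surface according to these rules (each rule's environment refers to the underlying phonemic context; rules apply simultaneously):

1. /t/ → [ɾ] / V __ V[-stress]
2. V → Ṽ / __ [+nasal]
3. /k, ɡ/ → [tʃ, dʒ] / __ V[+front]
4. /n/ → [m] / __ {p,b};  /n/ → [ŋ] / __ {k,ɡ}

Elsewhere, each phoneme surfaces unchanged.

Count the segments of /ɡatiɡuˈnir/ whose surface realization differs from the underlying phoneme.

Segments that undergo a rule: /t/ → [ɾ] (rule 1); /u/ → [ũ] (rule 2).
All other segments surface unchanged.

2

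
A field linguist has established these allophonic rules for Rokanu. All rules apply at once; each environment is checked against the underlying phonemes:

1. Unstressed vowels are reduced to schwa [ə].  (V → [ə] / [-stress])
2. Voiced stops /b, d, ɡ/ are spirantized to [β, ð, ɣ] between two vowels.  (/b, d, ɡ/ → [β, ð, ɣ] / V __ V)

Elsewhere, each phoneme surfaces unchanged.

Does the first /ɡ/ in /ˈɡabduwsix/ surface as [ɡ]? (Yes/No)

Yes

/ɡ/ (word-initial) is in the target of rule 2 but the environment (between two vowels) is not met → [ɡ].
The actual realization is [ɡ], which matches [ɡ].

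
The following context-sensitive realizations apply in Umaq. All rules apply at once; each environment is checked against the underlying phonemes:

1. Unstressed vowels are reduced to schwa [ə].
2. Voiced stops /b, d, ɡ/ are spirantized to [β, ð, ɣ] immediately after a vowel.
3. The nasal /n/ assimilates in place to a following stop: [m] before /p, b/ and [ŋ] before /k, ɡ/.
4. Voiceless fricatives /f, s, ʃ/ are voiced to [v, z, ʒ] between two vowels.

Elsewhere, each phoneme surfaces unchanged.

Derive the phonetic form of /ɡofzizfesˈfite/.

/ɡ/ (word-initial) is in the target of rule 2 but the environment (immediately after a vowel) is not met → [ɡ].
Rule 1 applies to /o/ (between /ɡ/ and /f/: in an unstressed syllable) → [ə].
/f/ — between /o/ and /z/; rule 4 does not apply here → [f].
Rule 1 applies to /i/ (between /z/ and /z/: in an unstressed syllable) → [ə].
/f/ (between /z/ and /e/) fails the environment for rule 4, so it stays [f].
Rule 1 applies to /e/ (between /f/ and /s/: in an unstressed syllable) → [ə].
/s/ (between /e/ and /f/) fails the environment for rule 4, so it stays [s].
/f/ (between /s/ and /i/) is in the target of rule 4 but the environment (between two vowels) is not met → [f].
/i/ (between /f/ and /t/): rule 1 targets it, but not in an unstressed syllable → unchanged [i].
Rule 1 applies to /e/ (word-final: in an unstressed syllable) → [ə].

[ɡəfzəzfəsˈfitə]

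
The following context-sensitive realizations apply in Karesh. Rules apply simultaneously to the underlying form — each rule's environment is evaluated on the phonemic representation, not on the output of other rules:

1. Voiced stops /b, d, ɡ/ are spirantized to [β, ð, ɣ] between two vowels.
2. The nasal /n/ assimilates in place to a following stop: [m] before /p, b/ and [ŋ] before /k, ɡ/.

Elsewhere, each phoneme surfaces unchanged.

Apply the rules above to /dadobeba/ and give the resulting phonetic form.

[daðoβeβa]

/d/ (word-initial) fails the environment for rule 1, so it stays [d].
/a/ — not in any rule's target class → [a].
/d/ meets the environment for rule 1 (between two vowels) → [ð].
/o/ (between /d/ and /b/) is unaffected → [o].
/b/ (between /o/ and /e/) occurs between two vowels → [β] by rule 1.
/e/ (between /b/ and /b/): no rule targets it → [e].
/b/ meets the environment for rule 1 (between two vowels) → [β].
/a/ (word-final) is unaffected → [a].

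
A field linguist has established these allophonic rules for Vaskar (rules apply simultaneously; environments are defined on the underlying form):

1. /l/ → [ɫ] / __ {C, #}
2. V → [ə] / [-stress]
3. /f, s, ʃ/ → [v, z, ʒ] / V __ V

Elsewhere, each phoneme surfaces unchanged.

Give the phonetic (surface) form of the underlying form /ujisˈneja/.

/u/ meets the environment for rule 2 (in an unstressed syllable) → [ə].
/j/ — not in any rule's target class → [j].
Rule 2 applies to /i/ (between /j/ and /s/: in an unstressed syllable) → [ə].
/s/ (between /i/ and /n/) is in the target of rule 3 but the environment (between two vowels) is not met → [s].
/n/ (between /s/ and /e/) is unaffected → [n].
/e/ — between /n/ and /j/; rule 2 does not apply here → [e].
/j/ stays [j].
/a/ meets the environment for rule 2 (in an unstressed syllable) → [ə].

[əjəsˈnejə]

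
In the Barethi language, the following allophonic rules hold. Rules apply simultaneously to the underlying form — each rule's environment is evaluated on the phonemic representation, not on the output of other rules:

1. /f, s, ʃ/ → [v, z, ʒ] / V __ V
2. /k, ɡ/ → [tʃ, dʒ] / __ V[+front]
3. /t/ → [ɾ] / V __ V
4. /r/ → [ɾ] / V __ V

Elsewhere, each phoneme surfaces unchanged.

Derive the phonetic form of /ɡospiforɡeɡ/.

[ɡospivordʒeɡ]

/ɡ/ (word-initial) fails the environment for rule 2, so it stays [ɡ].
/o/ (between /ɡ/ and /s/) is unaffected → [o].
/s/ (between /o/ and /p/): rule 1 targets it, but not between two vowels → unchanged [s].
/p/ (between /s/ and /i/): no rule targets it → [p].
/i/ (between /p/ and /f/): no rule targets it → [i].
/f/ (between /i/ and /o/): between two vowels, so rule 1 applies → [v].
/o/ (between /f/ and /r/): no rule targets it → [o].
/r/ — between /o/ and /ɡ/; rule 4 does not apply here → [r].
Rule 2 applies to /ɡ/ (between /r/ and /e/: before a front vowel) → [dʒ].
/e/ (between /ɡ/ and /ɡ/) is unaffected → [e].
/ɡ/ (word-final) is in the target of rule 2 but the environment (before a front vowel) is not met → [ɡ].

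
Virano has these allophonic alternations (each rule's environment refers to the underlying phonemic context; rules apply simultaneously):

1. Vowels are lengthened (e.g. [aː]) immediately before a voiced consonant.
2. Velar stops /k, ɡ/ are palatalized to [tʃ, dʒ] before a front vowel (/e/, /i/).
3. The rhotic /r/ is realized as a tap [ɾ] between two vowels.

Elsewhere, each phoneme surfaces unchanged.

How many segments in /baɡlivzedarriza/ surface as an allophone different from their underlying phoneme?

Segments that undergo a rule: /a/ → [aː] (rule 1); /i/ → [iː] (rule 1); /e/ → [eː] (rule 1); /a/ → [aː] (rule 1); /i/ → [iː] (rule 1).
All other segments surface unchanged.

5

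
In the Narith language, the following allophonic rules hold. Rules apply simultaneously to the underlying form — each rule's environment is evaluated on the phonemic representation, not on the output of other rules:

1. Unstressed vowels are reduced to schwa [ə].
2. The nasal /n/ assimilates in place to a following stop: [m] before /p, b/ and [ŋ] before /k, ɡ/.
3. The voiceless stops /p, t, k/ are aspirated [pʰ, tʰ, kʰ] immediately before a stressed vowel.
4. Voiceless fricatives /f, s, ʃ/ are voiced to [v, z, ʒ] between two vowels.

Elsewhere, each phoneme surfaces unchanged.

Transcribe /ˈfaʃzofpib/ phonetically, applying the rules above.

[ˈfaʃzəfpəb]

/f/ (word-initial) is in the target of rule 4 but the environment (between two vowels) is not met → [f].
/a/ (between /f/ and /ʃ/): rule 1 targets it, but not in an unstressed syllable → unchanged [a].
/ʃ/ — between /a/ and /z/; rule 4 does not apply here → [ʃ].
/z/ — not in any rule's target class → [z].
/o/ (between /z/ and /f/) occurs in an unstressed syllable → [ə] by rule 1.
/f/ (between /o/ and /p/) is in the target of rule 4 but the environment (between two vowels) is not met → [f].
/p/ (between /f/ and /i/) fails the environment for rule 3, so it stays [p].
Rule 1 applies to /i/ (between /p/ and /b/: in an unstressed syllable) → [ə].
/b/ (word-final) is unaffected → [b].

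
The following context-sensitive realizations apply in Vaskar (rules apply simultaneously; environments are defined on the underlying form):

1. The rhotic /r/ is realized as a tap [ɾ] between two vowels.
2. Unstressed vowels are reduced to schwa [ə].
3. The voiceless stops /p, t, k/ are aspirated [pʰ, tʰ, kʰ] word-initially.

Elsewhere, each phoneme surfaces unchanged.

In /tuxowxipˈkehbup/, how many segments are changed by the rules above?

5

Segments that undergo a rule: /t/ → [tʰ] (rule 3); /u/ → [ə] (rule 2); /o/ → [ə] (rule 2); /i/ → [ə] (rule 2); /u/ → [ə] (rule 2).
All other segments surface unchanged.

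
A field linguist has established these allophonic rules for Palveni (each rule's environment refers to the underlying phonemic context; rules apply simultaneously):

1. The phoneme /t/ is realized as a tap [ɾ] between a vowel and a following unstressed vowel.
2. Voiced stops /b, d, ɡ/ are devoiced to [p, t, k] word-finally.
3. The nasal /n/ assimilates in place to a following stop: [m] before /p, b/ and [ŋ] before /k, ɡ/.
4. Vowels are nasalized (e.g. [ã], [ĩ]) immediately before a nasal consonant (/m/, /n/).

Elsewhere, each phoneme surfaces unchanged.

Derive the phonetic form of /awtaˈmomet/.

/a/ (word-initial) is in the target of rule 4 but the environment (before a nasal consonant) is not met → [a].
/w/ stays [w].
/t/ (between /w/ and /a/) is in the target of rule 1 but the environment (between a vowel and a following unstressed vowel) is not met → [t].
/a/ — between /t/ and /m/, before a nasal consonant — surfaces as [ã] (rule 4).
/m/ (between /a/ and /o/) is unaffected → [m].
/o/ meets the environment for rule 4 (before a nasal consonant) → [õ].
/m/ (between /o/ and /e/): no rule targets it → [m].
/e/ (between /m/ and /t/) is in the target of rule 4 but the environment (before a nasal consonant) is not met → [e].
/t/ (word-final) is in the target of rule 1 but the environment (between a vowel and a following unstressed vowel) is not met → [t].

[awtãˈmõmet]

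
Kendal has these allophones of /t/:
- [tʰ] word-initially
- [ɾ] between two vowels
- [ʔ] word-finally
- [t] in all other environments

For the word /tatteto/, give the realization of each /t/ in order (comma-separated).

Occurrence 1 (position 1): word-initially → [tʰ].
Occurrence 2 (position 3): no conditioning environment matches → elsewhere allophone [t].
Occurrence 3 (position 4): no conditioning environment matches → elsewhere allophone [t].
Occurrence 4 (position 6): between two vowels → [ɾ].

[tʰ], [t], [t], [ɾ]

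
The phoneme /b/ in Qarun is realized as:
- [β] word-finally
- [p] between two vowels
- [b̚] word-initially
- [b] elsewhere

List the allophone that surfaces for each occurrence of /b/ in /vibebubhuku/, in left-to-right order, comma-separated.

[p], [p], [b]

Occurrence 1 (position 3): between two vowels → [p].
Occurrence 2 (position 5): between two vowels → [p].
Occurrence 3 (position 7): no conditioning environment matches → elsewhere allophone [b].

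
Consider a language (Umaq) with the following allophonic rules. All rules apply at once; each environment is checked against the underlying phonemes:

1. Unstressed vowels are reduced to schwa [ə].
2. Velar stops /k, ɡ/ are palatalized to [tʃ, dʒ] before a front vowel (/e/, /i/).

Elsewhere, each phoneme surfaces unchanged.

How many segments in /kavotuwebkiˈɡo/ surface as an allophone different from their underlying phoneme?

Segments that undergo a rule: /a/ → [ə] (rule 1); /o/ → [ə] (rule 1); /u/ → [ə] (rule 1); /e/ → [ə] (rule 1); /k/ → [tʃ] (rule 2); /i/ → [ə] (rule 1).
All other segments surface unchanged.

6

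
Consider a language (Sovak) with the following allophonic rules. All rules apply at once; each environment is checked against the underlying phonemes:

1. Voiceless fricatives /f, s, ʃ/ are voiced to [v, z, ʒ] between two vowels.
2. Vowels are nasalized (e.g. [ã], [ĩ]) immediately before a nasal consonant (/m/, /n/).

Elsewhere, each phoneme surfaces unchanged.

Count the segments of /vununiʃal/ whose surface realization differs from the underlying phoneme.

3

Segments that undergo a rule: /u/ → [ũ] (rule 2); /u/ → [ũ] (rule 2); /ʃ/ → [ʒ] (rule 1).
All other segments surface unchanged.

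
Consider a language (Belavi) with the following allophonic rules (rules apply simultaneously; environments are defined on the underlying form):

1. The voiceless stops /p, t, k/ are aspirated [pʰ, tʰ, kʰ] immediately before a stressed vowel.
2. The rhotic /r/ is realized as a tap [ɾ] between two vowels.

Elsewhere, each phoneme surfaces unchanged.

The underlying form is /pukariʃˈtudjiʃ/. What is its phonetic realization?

[pukaɾiʃˈtʰudjiʃ]

/p/ (word-initial) is in the target of rule 1 but the environment (immediately before a stressed vowel) is not met → [p].
/u/ stays [u].
/k/ (between /u/ and /a/): rule 1 targets it, but not immediately before a stressed vowel → unchanged [k].
/a/ — not in any rule's target class → [a].
/r/ — between /a/ and /i/, between two vowels — surfaces as [ɾ] (rule 2).
/i/ stays [i].
/ʃ/ — not in any rule's target class → [ʃ].
/t/ meets the environment for rule 1 (immediately before a stressed vowel) → [tʰ].
/u/ — not in any rule's target class → [u].
/d/ (between /u/ and /j/): no rule targets it → [d].
/j/ — not in any rule's target class → [j].
/i/ (between /j/ and /ʃ/) is unaffected → [i].
/ʃ/ — not in any rule's target class → [ʃ].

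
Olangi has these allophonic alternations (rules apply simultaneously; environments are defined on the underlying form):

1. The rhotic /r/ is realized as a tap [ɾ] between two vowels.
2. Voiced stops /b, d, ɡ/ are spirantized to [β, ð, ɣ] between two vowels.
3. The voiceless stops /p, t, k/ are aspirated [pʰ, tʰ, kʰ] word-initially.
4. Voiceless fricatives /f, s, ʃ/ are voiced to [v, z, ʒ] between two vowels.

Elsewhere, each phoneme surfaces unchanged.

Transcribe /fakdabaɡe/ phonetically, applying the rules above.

/f/ — word-initial; rule 4 does not apply here → [f].
/a/ — not in any rule's target class → [a].
/k/ (between /a/ and /d/): rule 3 targets it, but not word-initially → unchanged [k].
/d/ (between /k/ and /a/) fails the environment for rule 2, so it stays [d].
/a/ (between /d/ and /b/) is unaffected → [a].
/b/ (between /a/ and /a/): between two vowels, so rule 2 applies → [β].
/a/ (between /b/ and /ɡ/): no rule targets it → [a].
/ɡ/ meets the environment for rule 2 (between two vowels) → [ɣ].
/e/ stays [e].

[fakdaβaɣe]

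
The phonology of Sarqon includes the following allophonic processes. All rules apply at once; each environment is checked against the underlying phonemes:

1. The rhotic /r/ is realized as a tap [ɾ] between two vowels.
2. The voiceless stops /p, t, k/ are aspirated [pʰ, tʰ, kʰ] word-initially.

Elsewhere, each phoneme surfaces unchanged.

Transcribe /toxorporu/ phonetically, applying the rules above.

/t/ (word-initial): word-initially, so rule 2 applies → [tʰ].
/o/ — not in any rule's target class → [o].
/x/ — not in any rule's target class → [x].
/o/ — not in any rule's target class → [o].
/r/ (between /o/ and /p/): rule 1 targets it, but not between two vowels → unchanged [r].
/p/ (between /r/ and /o/): rule 2 targets it, but not word-initially → unchanged [p].
/o/ (between /p/ and /r/) is unaffected → [o].
/r/ meets the environment for rule 1 (between two vowels) → [ɾ].
/u/ stays [u].

[tʰoxorpoɾu]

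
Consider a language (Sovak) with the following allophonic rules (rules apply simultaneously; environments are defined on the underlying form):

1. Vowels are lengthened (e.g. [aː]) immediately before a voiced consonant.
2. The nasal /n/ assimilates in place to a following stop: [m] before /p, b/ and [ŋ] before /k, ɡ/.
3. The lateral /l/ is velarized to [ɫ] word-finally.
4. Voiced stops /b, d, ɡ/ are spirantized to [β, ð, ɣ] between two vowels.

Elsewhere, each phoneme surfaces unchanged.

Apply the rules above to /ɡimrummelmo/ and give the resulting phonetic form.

/ɡ/ (word-initial) fails the environment for rule 4, so it stays [ɡ].
/i/ meets the environment for rule 1 (before a voiced consonant) → [iː].
/u/ — between /r/ and /m/, before a voiced consonant — surfaces as [uː] (rule 1).
/e/ (between /m/ and /l/): before a voiced consonant, so rule 1 applies → [eː].
/l/ (between /e/ and /m/) fails the environment for rule 3, so it stays [l].
/o/ (word-final) fails the environment for rule 1, so it stays [o].

[ɡiːmruːmmeːlmo]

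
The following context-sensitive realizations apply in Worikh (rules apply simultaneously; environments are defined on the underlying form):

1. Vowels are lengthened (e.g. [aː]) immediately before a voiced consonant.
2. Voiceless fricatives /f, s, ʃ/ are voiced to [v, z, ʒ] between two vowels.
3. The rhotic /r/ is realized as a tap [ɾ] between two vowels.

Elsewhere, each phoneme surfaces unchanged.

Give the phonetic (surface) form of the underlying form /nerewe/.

[neːɾeːwe]

/n/ (word-initial) is unaffected → [n].
/e/ — between /n/ and /r/, before a voiced consonant — surfaces as [eː] (rule 1).
/r/ (between /e/ and /e/) occurs between two vowels → [ɾ] by rule 3.
/e/ (between /r/ and /w/) occurs before a voiced consonant → [eː] by rule 1.
/w/ (between /e/ and /e/) is unaffected → [w].
/e/ (word-final) is in the target of rule 1 but the environment (before a voiced consonant) is not met → [e].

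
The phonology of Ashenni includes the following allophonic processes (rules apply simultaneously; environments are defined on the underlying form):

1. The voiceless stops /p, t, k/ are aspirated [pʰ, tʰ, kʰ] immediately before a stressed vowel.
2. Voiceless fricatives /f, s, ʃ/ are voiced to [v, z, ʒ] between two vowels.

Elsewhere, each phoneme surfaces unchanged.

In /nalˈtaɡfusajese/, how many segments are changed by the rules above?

Segments that undergo a rule: /t/ → [tʰ] (rule 1); /s/ → [z] (rule 2); /s/ → [z] (rule 2).
All other segments surface unchanged.

3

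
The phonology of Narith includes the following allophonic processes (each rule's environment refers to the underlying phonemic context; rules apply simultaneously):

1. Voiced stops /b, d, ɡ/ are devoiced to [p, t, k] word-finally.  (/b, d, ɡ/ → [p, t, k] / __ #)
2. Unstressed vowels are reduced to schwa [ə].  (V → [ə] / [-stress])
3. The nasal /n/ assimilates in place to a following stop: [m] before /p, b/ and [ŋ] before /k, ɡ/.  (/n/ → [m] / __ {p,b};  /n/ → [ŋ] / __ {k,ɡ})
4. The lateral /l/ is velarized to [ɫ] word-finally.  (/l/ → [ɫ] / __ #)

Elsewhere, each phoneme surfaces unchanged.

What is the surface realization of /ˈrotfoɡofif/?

/o/ — between /r/ and /t/; rule 2 does not apply here → [o].
/o/ meets the environment for rule 2 (in an unstressed syllable) → [ə].
/ɡ/ (between /o/ and /o/) fails the environment for rule 1, so it stays [ɡ].
/o/ meets the environment for rule 2 (in an unstressed syllable) → [ə].
/i/ (between /f/ and /f/) occurs in an unstressed syllable → [ə] by rule 2.

[ˈrotfəɡəfəf]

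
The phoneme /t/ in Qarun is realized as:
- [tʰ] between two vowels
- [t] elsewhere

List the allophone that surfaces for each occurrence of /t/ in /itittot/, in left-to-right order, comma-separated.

Occurrence 1 (position 2): between two vowels → [tʰ].
Occurrence 2 (position 4): no conditioning environment matches → elsewhere allophone [t].
Occurrence 3 (position 5): no conditioning environment matches → elsewhere allophone [t].
Occurrence 4 (position 7): no conditioning environment matches → elsewhere allophone [t].

[tʰ], [t], [t], [t]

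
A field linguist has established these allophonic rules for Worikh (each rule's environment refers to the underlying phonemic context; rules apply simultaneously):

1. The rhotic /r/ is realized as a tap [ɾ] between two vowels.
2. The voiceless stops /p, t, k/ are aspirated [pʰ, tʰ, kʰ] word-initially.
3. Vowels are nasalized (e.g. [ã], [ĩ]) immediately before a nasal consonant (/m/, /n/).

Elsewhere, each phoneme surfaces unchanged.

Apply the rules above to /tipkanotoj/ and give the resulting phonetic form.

[tʰipkãnotoj]

/t/ — word-initial, word-initially — surfaces as [tʰ] (rule 2).
/i/ — between /t/ and /p/; rule 3 does not apply here → [i].
/p/ (between /i/ and /k/) fails the environment for rule 2, so it stays [p].
/k/ — between /p/ and /a/; rule 2 does not apply here → [k].
/a/ — between /k/ and /n/, before a nasal consonant — surfaces as [ã] (rule 3).
/o/ (between /n/ and /t/): rule 3 targets it, but not before a nasal consonant → unchanged [o].
/t/ — between /o/ and /o/; rule 2 does not apply here → [t].
/o/ (between /t/ and /j/) is in the target of rule 3 but the environment (before a nasal consonant) is not met → [o].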